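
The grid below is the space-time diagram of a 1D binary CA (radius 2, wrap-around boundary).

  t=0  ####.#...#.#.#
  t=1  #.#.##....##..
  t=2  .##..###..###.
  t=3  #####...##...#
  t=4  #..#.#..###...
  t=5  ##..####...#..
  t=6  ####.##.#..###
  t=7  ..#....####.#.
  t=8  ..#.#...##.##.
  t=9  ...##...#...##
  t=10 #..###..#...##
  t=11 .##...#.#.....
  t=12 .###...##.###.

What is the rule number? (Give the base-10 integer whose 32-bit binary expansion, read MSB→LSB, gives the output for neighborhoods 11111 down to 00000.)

  ##### -> .   bit 31 = 0  t=0,i=1
  ####. -> #   bit 30 = 1  t=0,i=2
  ###.# -> .   bit 29 = 0  t=0,i=3
  ###.. -> .   bit 28 = 0  t=2,i=7
  ##.## -> .   bit 27 = 0  t=6,i=4
  ##.#. -> #   bit 26 = 1  t=0,i=4
  ##..# -> #   bit 25 = 1  t=1,i=12
  ##... -> #   bit 24 = 1  t=1,i=6
  #.### -> .   bit 23 = 0  t=0,i=13
  #.##. -> .   bit 22 = 0  t=1,i=4
  #.#.# -> #   bit 21 = 1  t=0,i=11
  #.#.. -> #   bit 20 = 1  t=0,i=5
  #..## -> #   bit 19 = 1  t=2,i=0
  #..#. -> .   bit 18 = 0  t=1,i=13
  #...# -> .   bit 17 = 0  t=0,i=7
  #.... -> #   bit 16 = 1  t=1,i=7
  .#### -> #   bit 15 = 1  t=0,i=0
  .###. -> .   bit 14 = 0  t=2,i=6
  .##.# -> .   bit 13 = 0  t=6,i=6
  .##.. -> #   bit 12 = 1  t=1,i=5
  .#.## -> .   bit 11 = 0  t=0,i=12
  .#.#. -> #   bit 10 = 1  t=0,i=10
  .#..# -> #   bit 9 = 1  t=4,i=1
  .#... -> .   bit 8 = 0  t=0,i=6
  ..### -> .   bit 7 = 0  t=2,i=5
  ..##. -> #   bit 6 = 1  t=1,i=10
  ..#.# -> .   bit 5 = 0  t=0,i=9
  ..#.. -> #   bit 4 = 1  t=4,i=0
  ...## -> .   bit 3 = 0  t=1,i=9
  ...#. -> .   bit 2 = 0  t=0,i=8
  ....# -> .   bit 1 = 0  t=1,i=8
  ..... -> #   bit 0 = 1  t=11,i=11
  bits 01000111001110011001011001010001 = 1194956369

1194956369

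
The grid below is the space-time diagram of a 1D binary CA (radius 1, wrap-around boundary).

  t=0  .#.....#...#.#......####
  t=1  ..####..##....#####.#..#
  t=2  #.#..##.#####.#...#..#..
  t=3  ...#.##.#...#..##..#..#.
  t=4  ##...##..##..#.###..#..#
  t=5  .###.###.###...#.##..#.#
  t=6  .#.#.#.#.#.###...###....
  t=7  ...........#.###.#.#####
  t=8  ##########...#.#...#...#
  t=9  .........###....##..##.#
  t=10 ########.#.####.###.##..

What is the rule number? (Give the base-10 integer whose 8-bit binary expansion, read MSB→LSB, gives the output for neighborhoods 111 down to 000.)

89

  ###|.  b7=0 t=0,i=21
  ##.|#  b6=1 t=0,i=23
  #.#|.  b5=0 t=0,i=0
  #..|#  b4=1 t=0,i=2
  .##|#  b3=1 t=0,i=20
  .#.|.  b2=0 t=0,i=1
  ..#|.  b1=0 t=0,i=6
  ...|#  b0=1 t=0,i=3
  bits 01011001 = 89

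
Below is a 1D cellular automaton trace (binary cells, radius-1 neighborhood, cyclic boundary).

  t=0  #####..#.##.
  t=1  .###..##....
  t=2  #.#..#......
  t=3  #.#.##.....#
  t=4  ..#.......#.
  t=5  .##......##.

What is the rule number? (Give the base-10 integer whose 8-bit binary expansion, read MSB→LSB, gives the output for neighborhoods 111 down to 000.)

134

  nb ###: next=#  (t=0,i=1, bit7=1)
  nb ##.: next=.  (t=0,i=4, bit6=0)
  nb #.#: next=.  (t=0,i=8, bit5=0)
  nb #..: next=.  (t=0,i=5, bit4=0)
  nb .##: next=.  (t=0,i=0, bit3=0)
  nb .#.: next=#  (t=0,i=7, bit2=1)
  nb ..#: next=#  (t=0,i=6, bit1=1)
  nb ...: next=.  (t=1,i=9, bit0=0)
  bits 10000110 = 134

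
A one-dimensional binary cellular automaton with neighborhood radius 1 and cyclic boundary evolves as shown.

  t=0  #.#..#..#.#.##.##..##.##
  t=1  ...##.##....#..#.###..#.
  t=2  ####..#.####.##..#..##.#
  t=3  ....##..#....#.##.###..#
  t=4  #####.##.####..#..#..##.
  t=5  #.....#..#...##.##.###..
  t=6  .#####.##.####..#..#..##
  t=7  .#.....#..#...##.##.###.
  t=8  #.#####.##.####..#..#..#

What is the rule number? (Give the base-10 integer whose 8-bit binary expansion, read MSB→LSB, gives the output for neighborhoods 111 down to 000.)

27

  [7] ### => .  t=0,i=23
  [6] ##. => .  t=0,i=0
  [5] #.# => .  t=0,i=1
  [4] #.. => #  t=0,i=3
  [3] .## => #  t=0,i=12
  [2] .#. => .  t=0,i=2
  [1] ..# => #  t=0,i=4
  [0] ... => #  t=1,i=0
  bits 00011011 = 27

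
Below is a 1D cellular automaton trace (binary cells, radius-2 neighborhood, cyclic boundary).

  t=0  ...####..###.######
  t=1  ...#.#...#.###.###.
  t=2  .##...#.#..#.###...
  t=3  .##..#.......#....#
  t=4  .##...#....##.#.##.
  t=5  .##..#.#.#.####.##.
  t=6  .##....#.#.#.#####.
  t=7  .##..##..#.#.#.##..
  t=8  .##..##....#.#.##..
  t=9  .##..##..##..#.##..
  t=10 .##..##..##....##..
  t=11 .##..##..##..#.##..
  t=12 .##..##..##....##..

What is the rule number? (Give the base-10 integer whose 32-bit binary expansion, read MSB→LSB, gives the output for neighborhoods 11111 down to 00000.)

  [31] ##### => #  t=0,i=15
  [30] ####. => #  t=0,i=5
  [29] ###.# => #  t=0,i=11
  [28] ###.. => .  t=0,i=6
  [27] ##.## => #  t=0,i=12
  [26] ##.#. => #  t=4,i=13
  [25] ##..# => .  t=0,i=7
  [24] ##... => .  t=0,i=0
  [23] #.### => #  t=0,i=13
  [22] #.##. => #  t=3,i=1
  [21] #.#.# => #  t=4,i=14
  [20] #.#.. => .  t=1,i=5
  [19] #..## => .  t=0,i=8
  [18] #..#. => .  t=2,i=10
  [17] #...# => .  t=0,i=1
  [16] #.... => .  t=1,i=0
  [15] .#### => .  t=0,i=4
  [14] .###. => .  t=0,i=10
  [13] .##.# => #  t=4,i=12
  [12] .##.. => #  t=2,i=2
  [11] .#.## => .  t=1,i=10
  [10] .#.#. => .  t=1,i=4
  [9] .#..# => .  t=2,i=9
  [8] .#... => #  t=1,i=6
  [7] ..### => #  t=0,i=3
  [6] ..##. => #  t=2,i=1
  [5] ..#.# => .  t=1,i=3
  [4] ..#.. => .  t=3,i=5
  [3] ...## => .  t=0,i=2
  [2] ...#. => #  t=1,i=2
  [1] ....# => #  t=1,i=1
  [0] ..... => .  t=3,i=8
  bits 11101100111000000011000111000110 = 3974115782

3974115782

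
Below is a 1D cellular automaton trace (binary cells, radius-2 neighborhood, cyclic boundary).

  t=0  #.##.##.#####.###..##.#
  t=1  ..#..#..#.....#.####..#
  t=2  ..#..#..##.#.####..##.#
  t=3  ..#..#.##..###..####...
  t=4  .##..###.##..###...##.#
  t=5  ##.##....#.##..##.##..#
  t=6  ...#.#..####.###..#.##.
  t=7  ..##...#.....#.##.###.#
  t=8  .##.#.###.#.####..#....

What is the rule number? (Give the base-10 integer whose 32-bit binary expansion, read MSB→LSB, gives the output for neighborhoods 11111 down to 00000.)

  nb #####: next=.  (t=0,i=10, bit31=0)
  nb ####.: next=.  (t=0,i=11, bit30=0)
  nb ###.#: next=.  (t=0,i=12, bit29=0)
  nb ###..: next=#  (t=0,i=16, bit28=1)
  nb ##.##: next=.  (t=0,i=1, bit27=0)
  nb ##.#.: next=.  (t=2,i=10, bit26=0)
  nb ##..#: next=#  (t=0,i=17, bit25=1)
  nb ##...: next=#  (t=3,i=20, bit24=1)
  nb #.###: next=#  (t=0,i=8, bit23=1)
  nb #.##.: next=#  (t=0,i=2, bit22=1)
  nb #.#.#: next=#  (t=2,i=11, bit21=1)
  nb #.#..: next=.  (t=2,i=22, bit20=0)
  nb #..##: next=#  (t=0,i=18, bit19=1)
  nb #..#.: next=.  (t=1,i=1, bit18=0)
  nb #...#: next=.  (t=4,i=17, bit17=0)
  nb #....: next=.  (t=1,i=10, bit16=0)
  nb .####: next=.  (t=0,i=9, bit15=0)
  nb .###.: next=.  (t=0,i=15, bit14=0)
  nb .##.#: next=.  (t=0,i=0, bit13=0)
  nb .##..: next=.  (t=3,i=8, bit12=0)
  nb .#.##: next=#  (t=1,i=15, bit11=1)
  nb .#.#.: next=.  (t=6,i=4, bit10=0)
  nb .#..#: next=.  (t=1,i=0, bit9=0)
  nb .#...: next=#  (t=1,i=9, bit8=1)
  nb ..###: next=.  (t=3,i=11, bit7=0)
  nb ..##.: next=#  (t=0,i=19, bit6=1)
  nb ..#.#: next=#  (t=1,i=14, bit5=1)
  nb ..#..: next=#  (t=1,i=2, bit4=1)
  nb ...##: next=#  (t=4,i=18, bit3=1)
  nb ...#.: next=#  (t=1,i=13, bit2=1)
  nb ....#: next=.  (t=1,i=12, bit1=0)
  nb .....: next=#  (t=1,i=11, bit0=1)
  bits 00010011111010000000100101111101 = 333973885

333973885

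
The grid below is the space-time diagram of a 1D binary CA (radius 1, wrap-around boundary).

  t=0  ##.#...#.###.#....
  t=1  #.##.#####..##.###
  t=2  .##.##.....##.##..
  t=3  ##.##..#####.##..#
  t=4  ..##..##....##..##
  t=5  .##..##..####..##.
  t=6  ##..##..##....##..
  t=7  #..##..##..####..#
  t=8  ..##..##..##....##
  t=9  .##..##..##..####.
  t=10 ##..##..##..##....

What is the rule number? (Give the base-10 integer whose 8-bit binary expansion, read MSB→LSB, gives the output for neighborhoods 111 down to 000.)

47

  nb ###: next=.  (t=0,i=10, bit7=0)
  nb ##.: next=.  (t=0,i=1, bit6=0)
  nb #.#: next=#  (t=0,i=2, bit5=1)
  nb #..: next=.  (t=0,i=4, bit4=0)
  nb .##: next=#  (t=0,i=0, bit3=1)
  nb .#.: next=#  (t=0,i=3, bit2=1)
  nb ..#: next=#  (t=0,i=6, bit1=1)
  nb ...: next=#  (t=0,i=5, bit0=1)
  bits 00101111 = 47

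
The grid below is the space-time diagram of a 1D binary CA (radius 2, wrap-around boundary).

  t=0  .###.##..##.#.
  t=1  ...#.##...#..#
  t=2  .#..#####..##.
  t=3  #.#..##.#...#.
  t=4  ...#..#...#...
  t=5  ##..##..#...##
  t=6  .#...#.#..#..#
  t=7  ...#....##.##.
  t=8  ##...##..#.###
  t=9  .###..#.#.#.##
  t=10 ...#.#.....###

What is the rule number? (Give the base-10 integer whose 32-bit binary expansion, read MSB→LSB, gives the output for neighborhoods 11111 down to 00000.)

  ##### -> #   bit 31 = 1  t=2,i=6
  ####. -> .   bit 30 = 0  t=2,i=7
  ###.# -> #   bit 29 = 1  t=0,i=3
  ###.. -> #   bit 28 = 1  t=2,i=8
  ##.## -> .   bit 27 = 0  t=0,i=4
  ##.#. -> .   bit 26 = 0  t=0,i=11
  ##..# -> .   bit 25 = 0  t=0,i=7
  ##... -> #   bit 24 = 1  t=1,i=7
  #.### -> .   bit 23 = 0  t=8,i=11
  #.##. -> #   bit 22 = 1  t=0,i=5
  #.#.# -> .   bit 21 = 0  t=3,i=0
  #.#.. -> .   bit 20 = 0  t=0,i=12
  #..## -> .   bit 19 = 0  t=0,i=0
  #..#. -> #   bit 18 = 1  t=1,i=12
  #...# -> #   bit 17 = 1  t=1,i=1
  #.... -> #   bit 16 = 1  t=4,i=12
  .#### -> #   bit 15 = 1  t=2,i=5
  .###. -> .   bit 14 = 0  t=0,i=2
  .##.# -> #   bit 13 = 1  t=0,i=10
  .##.. -> #   bit 12 = 1  t=0,i=6
  .#.## -> #   bit 11 = 1  t=1,i=4
  .#.#. -> .   bit 10 = 0  t=3,i=1
  .#..# -> #   bit 9 = 1  t=0,i=13
  .#... -> .   bit 8 = 0  t=1,i=0
  ..### -> .   bit 7 = 0  t=0,i=1
  ..##. -> .   bit 6 = 0  t=0,i=9
  ..#.# -> .   bit 5 = 0  t=1,i=3
  ..#.. -> .   bit 4 = 0  t=1,i=10
  ...## -> .   bit 3 = 0  t=5,i=11
  ...#. -> .   bit 2 = 0  t=1,i=2
  ....# -> #   bit 1 = 1  t=4,i=1
  ..... -> #   bit 0 = 1  t=4,i=0
  bits 10110001010001111011101000000011 = 2974267907

2974267907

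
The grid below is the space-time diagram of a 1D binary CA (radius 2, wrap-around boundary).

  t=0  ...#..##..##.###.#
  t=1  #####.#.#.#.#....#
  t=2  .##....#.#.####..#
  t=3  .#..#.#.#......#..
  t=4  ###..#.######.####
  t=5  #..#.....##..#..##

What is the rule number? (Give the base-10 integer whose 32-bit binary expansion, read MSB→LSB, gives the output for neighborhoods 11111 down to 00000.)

2320697301

  ##### -> #   bit 31 = 1  t=1,i=1
  ####. -> .   bit 30 = 0  t=1,i=3
  ###.# -> .   bit 29 = 0  t=0,i=15
  ###.. -> .   bit 28 = 0  t=2,i=14
  ##.## -> #   bit 27 = 1  t=0,i=12
  ##.#. -> .   bit 26 = 0  t=0,i=16
  ##..# -> #   bit 25 = 1  t=0,i=8
  ##... -> .   bit 24 = 0  t=2,i=3
  #.### -> .   bit 23 = 0  t=0,i=13
  #.##. -> #   bit 22 = 1  t=2,i=1
  #.#.# -> .   bit 21 = 0  t=1,i=6
  #.#.. -> #   bit 20 = 1  t=0,i=17
  #..## -> .   bit 19 = 0  t=0,i=5
  #..#. -> .   bit 18 = 0  t=2,i=16
  #...# -> #   bit 17 = 1  t=0,i=1
  #.... -> #   bit 16 = 1  t=1,i=14
  .#### -> .   bit 15 = 0  t=1,i=0
  .###. -> .   bit 14 = 0  t=0,i=14
  .##.# -> .   bit 13 = 0  t=0,i=11
  .##.. -> .   bit 12 = 0  t=0,i=7
  .#.## -> .   bit 11 = 0  t=2,i=0
  .#.#. -> #   bit 10 = 1  t=1,i=7
  .#..# -> #   bit 9 = 1  t=0,i=4
  .#... -> #   bit 8 = 1  t=0,i=0
  ..### -> #   bit 7 = 1  t=1,i=17
  ..##. -> #   bit 6 = 1  t=0,i=6
  ..#.# -> .   bit 5 = 0  t=2,i=7
  ..#.. -> #   bit 4 = 1  t=0,i=3
  ...## -> .   bit 3 = 0  t=1,i=16
  ...#. -> #   bit 2 = 1  t=0,i=2
  ....# -> .   bit 1 = 0  t=1,i=15
  ..... -> #   bit 0 = 1  t=3,i=11
  bits 10001010010100110000011111010101 = 2320697301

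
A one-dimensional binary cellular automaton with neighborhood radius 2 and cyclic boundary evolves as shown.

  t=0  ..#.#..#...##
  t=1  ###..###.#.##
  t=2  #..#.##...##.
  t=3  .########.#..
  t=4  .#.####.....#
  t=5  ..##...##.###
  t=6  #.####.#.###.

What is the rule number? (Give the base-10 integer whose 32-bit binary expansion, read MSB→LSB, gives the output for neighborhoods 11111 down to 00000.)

  nb #####: next=#  (t=1,i=0, bit31=1)
  nb ####.: next=.  (t=1,i=1, bit30=0)
  nb ###.#: next=.  (t=1,i=7, bit29=0)
  nb ###..: next=.  (t=1,i=2, bit28=0)
  nb ##.##: next=#  (t=5,i=9, bit27=1)
  nb ##.#.: next=.  (t=1,i=8, bit26=0)
  nb ##..#: next=#  (t=0,i=0, bit25=1)
  nb ##...: next=#  (t=2,i=7, bit24=1)
  nb #.###: next=#  (t=1,i=11, bit23=1)
  nb #.##.: next=#  (t=2,i=5, bit22=1)
  nb #.#.#: next=.  (t=1,i=9, bit21=0)
  nb #.#..: next=.  (t=0,i=4, bit20=0)
  nb #..##: next=.  (t=1,i=4, bit19=0)
  nb #..#.: next=#  (t=0,i=1, bit18=1)
  nb #...#: next=#  (t=0,i=9, bit17=1)
  nb #....: next=#  (t=4,i=8, bit16=1)
  nb .####: next=.  (t=1,i=12, bit15=0)
  nb .###.: next=#  (t=1,i=6, bit14=1)
  nb .##.#: next=.  (t=2,i=11, bit13=0)
  nb .##..: next=#  (t=0,i=12, bit12=1)
  nb .#.##: next=#  (t=1,i=10, bit11=1)
  nb .#.#.: next=.  (t=0,i=3, bit10=0)
  nb .#..#: next=#  (t=0,i=5, bit9=1)
  nb .#...: next=.  (t=0,i=8, bit8=0)
  nb ..###: next=#  (t=1,i=5, bit7=1)
  nb ..##.: next=#  (t=0,i=11, bit6=1)
  nb ..#.#: next=#  (t=0,i=2, bit5=1)
  nb ..#..: next=#  (t=0,i=7, bit4=1)
  nb ...##: next=.  (t=0,i=10, bit3=0)
  nb ...#.: next=#  (t=4,i=11, bit2=1)
  nb ....#: next=#  (t=4,i=10, bit1=1)
  nb .....: next=.  (t=4,i=9, bit0=0)
  bits 10001011110001110101101011110110 = 2345097974

2345097974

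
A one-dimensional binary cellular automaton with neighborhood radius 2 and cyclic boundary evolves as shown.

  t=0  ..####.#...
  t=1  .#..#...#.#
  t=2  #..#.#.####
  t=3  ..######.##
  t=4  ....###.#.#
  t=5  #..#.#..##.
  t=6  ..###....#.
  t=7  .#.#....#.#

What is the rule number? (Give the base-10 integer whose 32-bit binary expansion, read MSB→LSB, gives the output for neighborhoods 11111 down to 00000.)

3366223149

  nb #####: next=#  (t=2,i=9, bit31=1)
  nb ####.: next=#  (t=0,i=4, bit30=1)
  nb ###.#: next=.  (t=0,i=5, bit29=0)
  nb ###..: next=.  (t=2,i=0, bit28=0)
  nb ##.##: next=#  (t=3,i=8, bit27=1)
  nb ##.#.: next=.  (t=0,i=6, bit26=0)
  nb ##..#: next=.  (t=2,i=1, bit25=0)
  nb ##...: next=.  (t=6,i=5, bit24=0)
  nb #.###: next=#  (t=2,i=7, bit23=1)
  nb #.##.: next=.  (t=3,i=9, bit22=0)
  nb #.#.#: next=#  (t=1,i=10, bit21=1)
  nb #.#..: next=.  (t=0,i=7, bit20=0)
  nb #..##: next=.  (t=3,i=1, bit19=0)
  nb #..#.: next=#  (t=1,i=3, bit18=1)
  nb #...#: next=.  (t=1,i=6, bit17=0)
  nb #....: next=.  (t=0,i=9, bit16=0)
  nb .####: next=.  (t=0,i=3, bit15=0)
  nb .###.: next=#  (t=4,i=5, bit14=1)
  nb .##.#: next=#  (t=5,i=9, bit13=1)
  nb .##..: next=#  (t=3,i=10, bit12=1)
  nb .#.##: next=#  (t=2,i=6, bit11=1)
  nb .#.#.: next=#  (t=1,i=0, bit10=1)
  nb .#..#: next=.  (t=1,i=2, bit9=0)
  nb .#...: next=#  (t=0,i=8, bit8=1)
  nb ..###: next=.  (t=0,i=2, bit7=0)
  nb ..##.: next=.  (t=5,i=8, bit6=0)
  nb ..#.#: next=#  (t=1,i=8, bit5=1)
  nb ..#..: next=.  (t=1,i=4, bit4=0)
  nb ...##: next=#  (t=0,i=1, bit3=1)
  nb ...#.: next=#  (t=1,i=7, bit2=1)
  nb ....#: next=.  (t=0,i=0, bit1=0)
  nb .....: next=#  (t=0,i=10, bit0=1)
  bits 11001000101001000111110100101101 = 3366223149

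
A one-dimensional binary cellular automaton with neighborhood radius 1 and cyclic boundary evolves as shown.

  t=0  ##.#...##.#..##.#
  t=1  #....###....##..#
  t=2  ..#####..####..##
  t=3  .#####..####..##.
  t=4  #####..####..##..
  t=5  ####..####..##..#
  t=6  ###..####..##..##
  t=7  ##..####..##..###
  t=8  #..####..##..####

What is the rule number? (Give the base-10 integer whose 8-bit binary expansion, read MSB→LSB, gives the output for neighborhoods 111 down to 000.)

  [7] ### => #  t=0,i=0
  [6] ##. => .  t=0,i=1
  [5] #.# => .  t=0,i=2
  [4] #.. => .  t=0,i=4
  [3] .## => #  t=0,i=7
  [2] .#. => .  t=0,i=3
  [1] ..# => #  t=0,i=6
  [0] ... => #  t=0,i=5
  bits 10001011 = 139

139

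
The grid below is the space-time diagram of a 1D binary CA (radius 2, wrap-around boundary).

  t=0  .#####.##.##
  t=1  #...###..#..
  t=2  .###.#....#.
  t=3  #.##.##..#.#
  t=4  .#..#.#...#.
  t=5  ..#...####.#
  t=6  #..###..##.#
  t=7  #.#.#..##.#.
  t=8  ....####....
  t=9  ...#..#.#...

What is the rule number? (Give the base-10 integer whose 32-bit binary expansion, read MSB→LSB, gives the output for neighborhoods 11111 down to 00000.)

  nb #####: next=.  (t=0,i=3, bit31=0)
  nb ####.: next=#  (t=0,i=4, bit30=1)
  nb ###.#: next=#  (t=0,i=5, bit29=1)
  nb ###..: next=.  (t=1,i=6, bit28=0)
  nb ##.##: next=#  (t=0,i=0, bit27=1)
  nb ##.#.: next=.  (t=2,i=4, bit26=0)
  nb ##..#: next=.  (t=1,i=7, bit25=0)
  nb ##...: next=#  (t=8,i=8, bit24=1)
  nb #.###: next=.  (t=0,i=1, bit23=0)
  nb #.##.: next=.  (t=0,i=7, bit22=0)
  nb #.#.#: next=.  (t=7,i=0, bit21=0)
  nb #.#..: next=#  (t=2,i=5, bit20=1)
  nb #..##: next=#  (t=2,i=0, bit19=1)
  nb #..#.: next=.  (t=1,i=8, bit18=0)
  nb #...#: next=#  (t=1,i=2, bit17=1)
  nb #....: next=.  (t=2,i=7, bit16=0)
  nb .####: next=.  (t=0,i=2, bit15=0)
  nb .###.: next=#  (t=1,i=5, bit14=1)
  nb .##.#: next=.  (t=0,i=8, bit13=0)
  nb .##..: next=#  (t=3,i=6, bit12=1)
  nb .#.##: next=#  (t=3,i=10, bit11=1)
  nb .#.#.: next=.  (t=4,i=5, bit10=0)
  nb .#..#: next=#  (t=1,i=10, bit9=1)
  nb .#...: next=#  (t=1,i=1, bit8=1)
  nb ..###: next=.  (t=1,i=4, bit7=0)
  nb ..##.: next=#  (t=6,i=8, bit6=1)
  nb ..#.#: next=.  (t=3,i=9, bit5=0)
  nb ..#..: next=.  (t=1,i=0, bit4=0)
  nb ...##: next=#  (t=1,i=3, bit3=1)
  nb ...#.: next=#  (t=2,i=9, bit2=1)
  nb ....#: next=.  (t=2,i=8, bit1=0)
  nb .....: next=.  (t=8,i=0, bit0=0)
  bits 01101001000110100101101101001100 = 1763334988

1763334988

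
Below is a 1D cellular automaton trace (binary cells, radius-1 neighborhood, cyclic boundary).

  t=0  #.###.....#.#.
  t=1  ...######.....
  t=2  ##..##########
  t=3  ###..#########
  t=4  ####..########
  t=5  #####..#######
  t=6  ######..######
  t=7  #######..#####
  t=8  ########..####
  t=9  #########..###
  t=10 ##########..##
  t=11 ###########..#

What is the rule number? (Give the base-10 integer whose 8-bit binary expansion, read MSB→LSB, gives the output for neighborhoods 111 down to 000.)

  ### -> #   bit 7 = 1  t=0,i=3
  ##. -> #   bit 6 = 1  t=0,i=4
  #.# -> .   bit 5 = 0  t=0,i=1
  #.. -> #   bit 4 = 1  t=0,i=5
  .## -> .   bit 3 = 0  t=0,i=2
  .#. -> .   bit 2 = 0  t=0,i=0
  ..# -> .   bit 1 = 0  t=0,i=9
  ... -> #   bit 0 = 1  t=0,i=6
  bits 11010001 = 209

209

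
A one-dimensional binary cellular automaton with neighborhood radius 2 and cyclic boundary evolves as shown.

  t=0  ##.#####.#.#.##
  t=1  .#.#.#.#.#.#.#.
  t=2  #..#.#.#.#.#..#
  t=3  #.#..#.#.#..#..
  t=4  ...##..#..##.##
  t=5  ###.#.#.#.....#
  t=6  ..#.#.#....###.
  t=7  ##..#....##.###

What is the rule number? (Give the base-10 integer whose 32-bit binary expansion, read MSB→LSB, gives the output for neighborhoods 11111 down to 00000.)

2980467215

  #####|#  b31=1 t=0,i=5
  ####.|.  b30=0 t=0,i=0
  ###.#|#  b29=1 t=0,i=1
  ###..|#  b28=1 t=6,i=13
  ##.##|.  b27=0 t=0,i=2
  ##.#.|.  b26=0 t=0,i=8
  ##..#|.  b25=0 t=2,i=1
  ##...|#  b24=1 t=4,i=0
  #.###|#  b23=1 t=0,i=3
  #.##.|.  b22=0 t=4,i=13
  #.#.#|#  b21=1 t=0,i=9
  #.#..|.  b20=0 t=1,i=13
  #..##|.  b19=0 t=2,i=13
  #..#.|#  b18=1 t=1,i=0
  #...#|#  b17=1 t=4,i=1
  #....|.  b16=0 t=5,i=10
  .####|.  b15=0 t=0,i=4
  .###.|#  b14=1 t=6,i=12
  .##.#|.  b13=0 t=4,i=11
  .##..|#  b12=1 t=2,i=0
  .#.##|.  b11=0 t=0,i=12
  .#.#.|.  b10=0 t=0,i=10
  .#..#|#  b9=1 t=1,i=14
  .#...|.  b8=0 t=5,i=9
  ..###|.  b7=0 t=5,i=14
  ..##.|.  b6=0 t=2,i=14
  ..#.#|.  b5=0 t=1,i=1
  ..#..|.  b4=0 t=3,i=12
  ...##|#  b3=1 t=4,i=2
  ...#.|#  b2=1 t=6,i=1
  ....#|#  b1=1 t=5,i=12
  .....|#  b0=1 t=5,i=11
  bits 10110001101001100101001000001111 = 2980467215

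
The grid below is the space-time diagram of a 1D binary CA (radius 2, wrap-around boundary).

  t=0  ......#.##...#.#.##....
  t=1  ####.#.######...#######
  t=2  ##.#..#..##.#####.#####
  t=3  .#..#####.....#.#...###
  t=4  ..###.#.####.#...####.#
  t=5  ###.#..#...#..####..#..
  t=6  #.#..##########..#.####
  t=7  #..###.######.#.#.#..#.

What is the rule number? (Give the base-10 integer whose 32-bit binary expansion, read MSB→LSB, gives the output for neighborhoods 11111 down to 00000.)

2974751645

  [31] ##### => #  t=1,i=0
  [30] ####. => .  t=1,i=2
  [29] ###.# => #  t=1,i=3
  [28] ###.. => #  t=1,i=12
  [27] ##.## => .  t=2,i=11
  [26] ##.#. => .  t=1,i=4
  [25] ##..# => .  t=5,i=18
  [24] ##... => #  t=0,i=10
  [23] #.### => .  t=1,i=7
  [22] #.##. => #  t=0,i=8
  [21] #.#.# => .  t=0,i=15
  [20] #.#.. => .  t=2,i=3
  [19] #..## => #  t=2,i=8
  [18] #..#. => #  t=2,i=5
  [17] #...# => #  t=0,i=11
  [16] #.... => #  t=0,i=20
  [15] .#### => .  t=1,i=8
  [14] .###. => .  t=3,i=21
  [13] .##.# => .  t=2,i=10
  [12] .##.. => #  t=0,i=9
  [11] .#.## => #  t=0,i=7
  [10] .#.#. => .  t=0,i=14
  [9] .#..# => #  t=2,i=4
  [8] .#... => #  t=3,i=17
  [7] ..### => #  t=1,i=16
  [6] ..##. => .  t=2,i=9
  [5] ..#.# => .  t=0,i=6
  [4] ..#.. => #  t=2,i=6
  [3] ...## => #  t=1,i=15
  [2] ...#. => #  t=0,i=5
  [1] ....# => .  t=0,i=4
  [0] ..... => #  t=0,i=0
  bits 10110001010011110001101110011101 = 2974751645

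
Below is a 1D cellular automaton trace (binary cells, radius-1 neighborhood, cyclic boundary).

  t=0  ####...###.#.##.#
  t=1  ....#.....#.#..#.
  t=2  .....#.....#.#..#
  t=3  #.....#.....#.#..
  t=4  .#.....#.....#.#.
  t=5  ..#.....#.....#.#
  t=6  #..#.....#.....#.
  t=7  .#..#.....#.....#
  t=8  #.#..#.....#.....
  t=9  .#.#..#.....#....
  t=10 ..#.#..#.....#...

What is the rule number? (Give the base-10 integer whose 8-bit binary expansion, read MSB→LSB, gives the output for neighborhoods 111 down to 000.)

  nb ###: next=.  (t=0,i=0, bit7=0)
  nb ##.: next=.  (t=0,i=3, bit6=0)
  nb #.#: next=#  (t=0,i=10, bit5=1)
  nb #..: next=#  (t=0,i=4, bit4=1)
  nb .##: next=.  (t=0,i=7, bit3=0)
  nb .#.: next=.  (t=0,i=11, bit2=0)
  nb ..#: next=.  (t=0,i=6, bit1=0)
  nb ...: next=.  (t=0,i=5, bit0=0)
  bits 00110000 = 48

48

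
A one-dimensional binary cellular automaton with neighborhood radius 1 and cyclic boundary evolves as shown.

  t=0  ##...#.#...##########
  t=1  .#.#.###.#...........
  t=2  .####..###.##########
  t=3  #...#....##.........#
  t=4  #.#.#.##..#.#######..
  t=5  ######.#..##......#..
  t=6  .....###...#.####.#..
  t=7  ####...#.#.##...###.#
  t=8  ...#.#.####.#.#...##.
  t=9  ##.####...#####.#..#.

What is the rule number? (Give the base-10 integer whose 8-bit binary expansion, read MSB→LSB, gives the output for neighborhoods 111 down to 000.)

101

  nb ###: next=.  (t=0,i=0, bit7=0)
  nb ##.: next=#  (t=0,i=1, bit6=1)
  nb #.#: next=#  (t=0,i=6, bit5=1)
  nb #..: next=.  (t=0,i=2, bit4=0)
  nb .##: next=.  (t=0,i=11, bit3=0)
  nb .#.: next=#  (t=0,i=5, bit2=1)
  nb ..#: next=.  (t=0,i=4, bit1=0)
  nb ...: next=#  (t=0,i=3, bit0=1)
  bits 01100101 = 101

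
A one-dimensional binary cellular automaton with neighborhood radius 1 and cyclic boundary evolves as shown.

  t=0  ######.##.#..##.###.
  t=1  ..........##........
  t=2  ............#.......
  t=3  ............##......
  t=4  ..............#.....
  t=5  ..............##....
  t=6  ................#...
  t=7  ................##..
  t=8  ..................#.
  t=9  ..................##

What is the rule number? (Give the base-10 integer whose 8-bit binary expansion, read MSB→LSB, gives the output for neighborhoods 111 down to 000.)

20

  [7] ### => .  t=0,i=1
  [6] ##. => .  t=0,i=5
  [5] #.# => .  t=0,i=6
  [4] #.. => #  t=0,i=11
  [3] .## => .  t=0,i=0
  [2] .#. => #  t=0,i=10
  [1] ..# => .  t=0,i=12
  [0] ... => .  t=1,i=0
  bits 00010100 = 20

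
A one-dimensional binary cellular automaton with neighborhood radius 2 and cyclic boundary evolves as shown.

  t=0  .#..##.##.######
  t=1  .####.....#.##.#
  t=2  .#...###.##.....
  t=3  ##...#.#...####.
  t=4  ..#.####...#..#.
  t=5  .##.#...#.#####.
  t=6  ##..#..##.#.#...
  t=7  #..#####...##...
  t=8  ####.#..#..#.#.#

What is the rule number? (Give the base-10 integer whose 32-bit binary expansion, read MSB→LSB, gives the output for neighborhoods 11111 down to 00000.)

2711422709

  [31] ##### => #  t=0,i=12
  [30] ####. => .  t=0,i=14
  [29] ###.# => #  t=0,i=15
  [28] ###.. => .  t=1,i=4
  [27] ##.## => .  t=0,i=6
  [26] ##.#. => .  t=0,i=0
  [25] ##..# => .  t=5,i=15
  [24] ##... => #  t=1,i=5
  [23] #.### => #  t=0,i=10
  [22] #.##. => .  t=0,i=7
  [21] #.#.# => .  t=1,i=15
  [20] #.#.. => #  t=0,i=1
  [19] #..## => #  t=0,i=3
  [18] #..#. => #  t=4,i=13
  [17] #...# => .  t=2,i=3
  [16] #.... => #  t=1,i=6
  [15] .#### => .  t=0,i=11
  [14] .###. => .  t=2,i=6
  [13] .##.# => .  t=0,i=5
  [12] .##.. => .  t=2,i=10
  [11] .#.## => .  t=1,i=0
  [10] .#.#. => #  t=3,i=6
  [9] .#..# => #  t=0,i=2
  [8] .#... => .  t=2,i=2
  [7] ..### => #  t=2,i=5
  [6] ..##. => #  t=0,i=4
  [5] ..#.# => #  t=1,i=10
  [4] ..#.. => #  t=2,i=1
  [3] ...## => .  t=2,i=4
  [2] ...#. => #  t=1,i=9
  [1] ....# => .  t=1,i=8
  [0] ..... => #  t=1,i=7
  bits 10100001100111010000011011110101 = 2711422709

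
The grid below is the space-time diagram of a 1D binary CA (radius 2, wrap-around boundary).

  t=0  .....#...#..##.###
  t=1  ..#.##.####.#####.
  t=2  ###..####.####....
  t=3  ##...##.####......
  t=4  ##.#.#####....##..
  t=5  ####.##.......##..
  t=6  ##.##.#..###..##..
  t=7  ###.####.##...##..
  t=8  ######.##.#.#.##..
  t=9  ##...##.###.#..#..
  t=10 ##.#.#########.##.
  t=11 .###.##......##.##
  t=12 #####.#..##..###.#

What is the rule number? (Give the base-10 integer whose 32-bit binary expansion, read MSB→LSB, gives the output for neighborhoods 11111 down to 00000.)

749925109

  nb #####: next=.  (t=1,i=14, bit31=0)
  nb ####.: next=.  (t=1,i=9, bit30=0)
  nb ###.#: next=#  (t=1,i=10, bit29=1)
  nb ###..: next=.  (t=0,i=17, bit28=0)
  nb ##.##: next=#  (t=0,i=14, bit27=1)
  nb ##.#.: next=#  (t=4,i=2, bit26=1)
  nb ##..#: next=.  (t=2,i=3, bit25=0)
  nb ##...: next=.  (t=0,i=0, bit24=0)
  nb #.###: next=#  (t=0,i=15, bit23=1)
  nb #.##.: next=.  (t=1,i=4, bit22=0)
  nb #.#.#: next=#  (t=4,i=3, bit21=1)
  nb #.#..: next=#  (t=6,i=6, bit20=1)
  nb #..##: next=.  (t=0,i=11, bit19=0)
  nb #..#.: next=.  (t=9,i=14, bit18=0)
  nb #...#: next=#  (t=0,i=7, bit17=1)
  nb #....: next=.  (t=0,i=1, bit16=0)
  nb .####: next=#  (t=1,i=8, bit15=1)
  nb .###.: next=#  (t=0,i=16, bit14=1)
  nb .##.#: next=#  (t=0,i=13, bit13=1)
  nb .##..: next=#  (t=3,i=1, bit12=1)
  nb .#.##: next=.  (t=1,i=3, bit11=0)
  nb .#.#.: next=.  (t=8,i=11, bit10=0)
  nb .#..#: next=#  (t=0,i=10, bit9=1)
  nb .#...: next=.  (t=0,i=6, bit8=0)
  nb ..###: next=#  (t=2,i=0, bit7=1)
  nb ..##.: next=#  (t=0,i=12, bit6=1)
  nb ..#.#: next=#  (t=1,i=2, bit5=1)
  nb ..#..: next=#  (t=0,i=5, bit4=1)
  nb ...##: next=.  (t=2,i=17, bit3=0)
  nb ...#.: next=#  (t=0,i=4, bit2=1)
  nb ....#: next=.  (t=0,i=3, bit1=0)
  nb .....: next=#  (t=0,i=2, bit0=1)
  bits 00101100101100101111001011110101 = 749925109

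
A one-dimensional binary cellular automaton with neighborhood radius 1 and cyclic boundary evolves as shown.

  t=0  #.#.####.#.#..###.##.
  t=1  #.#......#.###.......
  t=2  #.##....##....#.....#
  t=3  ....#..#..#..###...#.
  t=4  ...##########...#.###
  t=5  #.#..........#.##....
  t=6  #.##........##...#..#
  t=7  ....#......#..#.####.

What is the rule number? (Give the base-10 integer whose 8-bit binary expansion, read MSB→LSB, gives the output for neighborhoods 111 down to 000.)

  nb ###: next=.  (t=0,i=5, bit7=0)
  nb ##.: next=.  (t=0,i=7, bit6=0)
  nb #.#: next=.  (t=0,i=1, bit5=0)
  nb #..: next=#  (t=0,i=12, bit4=1)
  nb .##: next=.  (t=0,i=4, bit3=0)
  nb .#.: next=#  (t=0,i=0, bit2=1)
  nb ..#: next=#  (t=0,i=13, bit1=1)
  nb ...: next=.  (t=1,i=4, bit0=0)
  bits 00010110 = 22

22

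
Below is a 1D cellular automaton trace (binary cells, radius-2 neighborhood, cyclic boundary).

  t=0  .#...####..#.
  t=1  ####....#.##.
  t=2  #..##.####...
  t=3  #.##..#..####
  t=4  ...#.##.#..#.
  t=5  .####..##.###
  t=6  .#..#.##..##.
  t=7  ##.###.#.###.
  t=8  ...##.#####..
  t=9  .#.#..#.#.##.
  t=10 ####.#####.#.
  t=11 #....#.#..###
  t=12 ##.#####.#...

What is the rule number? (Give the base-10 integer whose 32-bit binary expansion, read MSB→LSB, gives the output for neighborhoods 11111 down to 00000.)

  [31] ##### => #  t=3,i=11
  [30] ####. => .  t=0,i=7
  [29] ###.# => .  t=3,i=0
  [28] ###.. => #  t=0,i=8
  [27] ##.## => .  t=1,i=12
  [26] ##.#. => #  t=4,i=7
  [25] ##..# => .  t=0,i=9
  [24] ##... => #  t=1,i=4
  [23] #.### => #  t=1,i=0
  [22] #.##. => .  t=1,i=10
  [21] #.#.# => #  t=7,i=7
  [20] #.#.. => #  t=4,i=8
  [19] #..## => #  t=2,i=2
  [18] #..#. => #  t=0,i=0
  [17] #...# => #  t=0,i=3
  [16] #.... => .  t=1,i=5
  [15] .#### => .  t=0,i=6
  [14] .###. => #  t=5,i=11
  [13] .##.# => .  t=1,i=11
  [12] .##.. => #  t=3,i=3
  [11] .#.## => #  t=1,i=9
  [10] .#.#. => #  t=9,i=2
  [9] .#..# => .  t=0,i=12
  [8] .#... => #  t=0,i=2
  [7] ..### => .  t=0,i=5
  [6] ..##. => #  t=2,i=3
  [5] ..#.# => #  t=1,i=8
  [4] ..#.. => #  t=0,i=1
  [3] ...## => .  t=0,i=4
  [2] ...#. => #  t=1,i=7
  [1] ....# => #  t=1,i=6
  [0] ..... => .  t=8,i=0
  bits 10010101101111100101110101110110 = 2512280950

2512280950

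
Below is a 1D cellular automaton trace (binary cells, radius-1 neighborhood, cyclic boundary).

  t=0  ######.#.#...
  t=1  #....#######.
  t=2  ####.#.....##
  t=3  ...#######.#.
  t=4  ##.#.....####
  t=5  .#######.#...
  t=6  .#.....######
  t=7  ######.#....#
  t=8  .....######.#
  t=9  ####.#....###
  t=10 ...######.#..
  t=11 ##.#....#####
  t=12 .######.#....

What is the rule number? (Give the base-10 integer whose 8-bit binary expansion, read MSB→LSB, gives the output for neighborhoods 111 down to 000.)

125

  nb ###: next=.  (t=0,i=1, bit7=0)
  nb ##.: next=#  (t=0,i=5, bit6=1)
  nb #.#: next=#  (t=0,i=6, bit5=1)
  nb #..: next=#  (t=0,i=10, bit4=1)
  nb .##: next=#  (t=0,i=0, bit3=1)
  nb .#.: next=#  (t=0,i=7, bit2=1)
  nb ..#: next=.  (t=0,i=12, bit1=0)
  nb ...: next=#  (t=0,i=11, bit0=1)
  bits 01111101 = 125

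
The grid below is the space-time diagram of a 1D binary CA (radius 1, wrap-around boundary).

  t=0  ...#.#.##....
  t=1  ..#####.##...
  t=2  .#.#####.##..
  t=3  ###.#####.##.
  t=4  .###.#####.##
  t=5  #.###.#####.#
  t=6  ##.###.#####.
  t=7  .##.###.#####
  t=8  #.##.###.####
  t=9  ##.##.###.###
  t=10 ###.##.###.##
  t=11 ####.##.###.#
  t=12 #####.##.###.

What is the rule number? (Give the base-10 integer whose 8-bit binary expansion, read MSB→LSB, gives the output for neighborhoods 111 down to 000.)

  [7] ### => #  t=1,i=3
  [6] ##. => #  t=0,i=8
  [5] #.# => #  t=0,i=4
  [4] #.. => #  t=0,i=9
  [3] .## => .  t=0,i=7
  [2] .#. => #  t=0,i=3
  [1] ..# => #  t=0,i=2
  [0] ... => .  t=0,i=0
  bits 11110110 = 246

246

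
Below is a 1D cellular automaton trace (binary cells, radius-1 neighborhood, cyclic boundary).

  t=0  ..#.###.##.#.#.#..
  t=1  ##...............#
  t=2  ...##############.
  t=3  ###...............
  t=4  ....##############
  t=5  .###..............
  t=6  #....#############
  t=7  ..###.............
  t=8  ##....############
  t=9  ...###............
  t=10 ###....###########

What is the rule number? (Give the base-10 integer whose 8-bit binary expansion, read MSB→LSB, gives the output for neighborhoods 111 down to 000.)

3

  ### -> .   bit 7 = 0  t=0,i=5
  ##. -> .   bit 6 = 0  t=0,i=6
  #.# -> .   bit 5 = 0  t=0,i=3
  #.. -> .   bit 4 = 0  t=0,i=16
  .## -> .   bit 3 = 0  t=0,i=4
  .#. -> .   bit 2 = 0  t=0,i=2
  ..# -> #   bit 1 = 1  t=0,i=1
  ... -> #   bit 0 = 1  t=0,i=0
  bits 00000011 = 3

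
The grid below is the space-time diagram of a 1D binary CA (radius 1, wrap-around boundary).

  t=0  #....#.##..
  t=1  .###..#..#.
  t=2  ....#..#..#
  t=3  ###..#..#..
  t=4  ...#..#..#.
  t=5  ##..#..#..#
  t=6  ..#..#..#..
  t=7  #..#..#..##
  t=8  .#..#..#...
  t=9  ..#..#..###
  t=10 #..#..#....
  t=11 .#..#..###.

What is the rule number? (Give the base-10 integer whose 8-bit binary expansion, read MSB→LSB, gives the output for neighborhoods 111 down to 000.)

49

  ###|.  b7=0 t=1,i=2
  ##.|.  b6=0 t=0,i=8
  #.#|#  b5=1 t=0,i=6
  #..|#  b4=1 t=0,i=1
  .##|.  b3=0 t=0,i=7
  .#.|.  b2=0 t=0,i=0
  ..#|.  b1=0 t=0,i=4
  ...|#  b0=1 t=0,i=2
  bits 00110001 = 49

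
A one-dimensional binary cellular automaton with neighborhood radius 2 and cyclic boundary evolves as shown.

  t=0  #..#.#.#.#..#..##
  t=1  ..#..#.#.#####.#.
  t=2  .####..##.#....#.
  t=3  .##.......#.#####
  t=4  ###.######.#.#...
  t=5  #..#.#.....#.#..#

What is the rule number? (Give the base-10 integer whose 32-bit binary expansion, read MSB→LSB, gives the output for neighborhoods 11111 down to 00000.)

141925023

  ##### -> .   bit 31 = 0  t=1,i=11
  ####. -> .   bit 30 = 0  t=1,i=12
  ###.# -> .   bit 29 = 0  t=1,i=13
  ###.. -> .   bit 28 = 0  t=0,i=0
  ##.## -> #   bit 27 = 1  t=3,i=0
  ##.#. -> .   bit 26 = 0  t=1,i=14
  ##..# -> .   bit 25 = 0  t=0,i=1
  ##... -> .   bit 24 = 0  t=3,i=3
  #.### -> .   bit 23 = 0  t=1,i=9
  #.##. -> #   bit 22 = 1  t=3,i=1
  #.#.# -> #   bit 21 = 1  t=0,i=5
  #.#.. -> #   bit 20 = 1  t=0,i=9
  #..## -> .   bit 19 = 0  t=0,i=14
  #..#. -> #   bit 18 = 1  t=0,i=2
  #...# -> .   bit 17 = 0  t=1,i=0
  #.... -> #   bit 16 = 1  t=2,i=12
  .#### -> #   bit 15 = 1  t=1,i=10
  .###. -> .   bit 14 = 0  t=0,i=16
  .##.# -> .   bit 13 = 0  t=2,i=8
  .##.. -> #   bit 12 = 1  t=3,i=2
  .#.## -> #   bit 11 = 1  t=1,i=8
  .#.#. -> .   bit 10 = 0  t=0,i=4
  .#..# -> #   bit 9 = 1  t=0,i=10
  .#... -> .   bit 8 = 0  t=1,i=16
  ..### -> #   bit 7 = 1  t=0,i=15
  ..##. -> .   bit 6 = 0  t=2,i=7
  ..#.# -> .   bit 5 = 0  t=0,i=3
  ..#.. -> #   bit 4 = 1  t=0,i=12
  ...## -> #   bit 3 = 1  t=4,i=16
  ...#. -> #   bit 2 = 1  t=1,i=1
  ....# -> #   bit 1 = 1  t=2,i=13
  ..... -> #   bit 0 = 1  t=3,i=5
  bits 00001000011101011001101010011111 = 141925023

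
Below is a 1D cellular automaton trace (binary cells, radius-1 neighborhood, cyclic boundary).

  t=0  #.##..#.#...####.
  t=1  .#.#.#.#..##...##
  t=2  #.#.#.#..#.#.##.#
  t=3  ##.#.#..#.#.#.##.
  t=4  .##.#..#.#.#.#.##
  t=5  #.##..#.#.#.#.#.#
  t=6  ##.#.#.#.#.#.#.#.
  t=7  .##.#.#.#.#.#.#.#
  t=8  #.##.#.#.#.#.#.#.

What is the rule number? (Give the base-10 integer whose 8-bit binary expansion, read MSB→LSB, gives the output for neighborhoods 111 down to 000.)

99

  nb ###: next=.  (t=0,i=13, bit7=0)
  nb ##.: next=#  (t=0,i=3, bit6=1)
  nb #.#: next=#  (t=0,i=1, bit5=1)
  nb #..: next=.  (t=0,i=4, bit4=0)
  nb .##: next=.  (t=0,i=2, bit3=0)
  nb .#.: next=.  (t=0,i=0, bit2=0)
  nb ..#: next=#  (t=0,i=5, bit1=1)
  nb ...: next=#  (t=0,i=10, bit0=1)
  bits 01100011 = 99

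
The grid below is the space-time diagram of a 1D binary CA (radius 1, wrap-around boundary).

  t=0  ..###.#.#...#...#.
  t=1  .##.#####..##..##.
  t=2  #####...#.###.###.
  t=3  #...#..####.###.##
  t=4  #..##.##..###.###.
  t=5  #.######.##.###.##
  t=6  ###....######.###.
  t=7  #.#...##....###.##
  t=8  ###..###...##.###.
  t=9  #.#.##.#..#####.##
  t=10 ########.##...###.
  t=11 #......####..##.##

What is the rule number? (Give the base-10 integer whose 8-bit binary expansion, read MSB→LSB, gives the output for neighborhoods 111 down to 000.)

  [7] ### => .  t=0,i=3
  [6] ##. => #  t=0,i=4
  [5] #.# => #  t=0,i=5
  [4] #.. => .  t=0,i=9
  [3] .## => #  t=0,i=2
  [2] .#. => #  t=0,i=6
  [1] ..# => #  t=0,i=1
  [0] ... => .  t=0,i=0
  bits 01101110 = 110

110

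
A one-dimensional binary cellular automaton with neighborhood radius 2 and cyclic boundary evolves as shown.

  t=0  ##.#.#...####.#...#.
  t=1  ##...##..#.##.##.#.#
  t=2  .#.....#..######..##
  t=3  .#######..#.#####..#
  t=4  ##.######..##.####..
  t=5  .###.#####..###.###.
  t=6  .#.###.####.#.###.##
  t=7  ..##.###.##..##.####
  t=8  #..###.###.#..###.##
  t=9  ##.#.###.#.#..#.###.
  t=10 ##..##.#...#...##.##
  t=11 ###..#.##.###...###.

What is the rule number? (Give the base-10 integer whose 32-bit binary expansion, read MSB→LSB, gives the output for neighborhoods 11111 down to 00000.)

  nb #####: next=#  (t=2,i=12, bit31=1)
  nb ####.: next=#  (t=0,i=11, bit30=1)
  nb ###.#: next=#  (t=0,i=12, bit29=1)
  nb ###..: next=#  (t=1,i=1, bit28=1)
  nb ##.##: next=#  (t=1,i=13, bit27=1)
  nb ##.#.: next=.  (t=0,i=2, bit26=0)
  nb ##..#: next=#  (t=1,i=7, bit25=1)
  nb ##...: next=.  (t=1,i=2, bit24=0)
  nb #.###: next=#  (t=1,i=19, bit23=1)
  nb #.##.: next=#  (t=0,i=0, bit22=1)
  nb #.#.#: next=.  (t=0,i=3, bit21=0)
  nb #.#..: next=#  (t=0,i=5, bit20=1)
  nb #..##: next=.  (t=2,i=9, bit19=0)
  nb #..#.: next=.  (t=1,i=8, bit18=0)
  nb #...#: next=.  (t=0,i=7, bit17=0)
  nb #....: next=#  (t=2,i=3, bit16=1)
  nb .####: next=.  (t=0,i=10, bit15=0)
  nb .###.: next=.  (t=1,i=0, bit14=0)
  nb .##.#: next=#  (t=0,i=1, bit13=1)
  nb .##..: next=.  (t=1,i=6, bit12=0)
  nb .#.##: next=#  (t=0,i=19, bit11=1)
  nb .#.#.: next=.  (t=0,i=4, bit10=0)
  nb .#..#: next=.  (t=2,i=8, bit9=0)
  nb .#...: next=#  (t=0,i=6, bit8=1)
  nb ..###: next=#  (t=0,i=9, bit7=1)
  nb ..##.: next=.  (t=1,i=5, bit6=0)
  nb ..#.#: next=.  (t=0,i=18, bit5=0)
  nb ..#..: next=#  (t=2,i=7, bit4=1)
  nb ...##: next=.  (t=0,i=8, bit3=0)
  nb ...#.: next=#  (t=0,i=17, bit2=1)
  nb ....#: next=#  (t=2,i=5, bit1=1)
  nb .....: next=#  (t=2,i=4, bit0=1)
  bits 11111010110100010010100110010111 = 4208011671

4208011671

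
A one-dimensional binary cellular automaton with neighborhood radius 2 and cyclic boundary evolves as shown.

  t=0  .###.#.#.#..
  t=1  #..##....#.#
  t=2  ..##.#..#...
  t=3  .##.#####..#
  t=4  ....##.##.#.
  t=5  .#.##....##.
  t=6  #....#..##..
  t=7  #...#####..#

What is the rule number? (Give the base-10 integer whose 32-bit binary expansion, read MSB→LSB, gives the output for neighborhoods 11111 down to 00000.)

1973322333

  nb #####: next=.  (t=3,i=6, bit31=0)
  nb ####.: next=#  (t=3,i=7, bit30=1)
  nb ###.#: next=#  (t=0,i=3, bit29=1)
  nb ###..: next=#  (t=3,i=8, bit28=1)
  nb ##.##: next=.  (t=3,i=3, bit27=0)
  nb ##.#.: next=#  (t=0,i=4, bit26=1)
  nb ##..#: next=.  (t=1,i=1, bit25=0)
  nb ##...: next=#  (t=1,i=5, bit24=1)
  nb #.###: next=#  (t=3,i=4, bit23=1)
  nb #.##.: next=.  (t=1,i=11, bit22=0)
  nb #.#.#: next=.  (t=0,i=5, bit21=0)
  nb #.#..: next=#  (t=0,i=9, bit20=1)
  nb #..##: next=#  (t=1,i=2, bit19=1)
  nb #..#.: next=#  (t=2,i=7, bit18=1)
  nb #...#: next=#  (t=0,i=11, bit17=1)
  nb #....: next=.  (t=1,i=6, bit16=0)
  nb .####: next=#  (t=3,i=5, bit15=1)
  nb .###.: next=.  (t=0,i=2, bit14=0)
  nb .##.#: next=.  (t=2,i=3, bit13=0)
  nb .##..: next=.  (t=1,i=0, bit12=0)
  nb .#.##: next=.  (t=1,i=10, bit11=0)
  nb .#.#.: next=.  (t=0,i=6, bit10=0)
  nb .#..#: next=#  (t=2,i=6, bit9=1)
  nb .#...: next=.  (t=0,i=10, bit8=0)
  nb ..###: next=.  (t=0,i=1, bit7=0)
  nb ..##.: next=#  (t=1,i=3, bit6=1)
  nb ..#.#: next=.  (t=1,i=9, bit5=0)
  nb ..#..: next=#  (t=2,i=8, bit4=1)
  nb ...##: next=#  (t=0,i=0, bit3=1)
  nb ...#.: next=#  (t=1,i=8, bit2=1)
  nb ....#: next=.  (t=1,i=7, bit1=0)
  nb .....: next=#  (t=2,i=11, bit0=1)
  bits 01110101100111101000001001011101 = 1973322333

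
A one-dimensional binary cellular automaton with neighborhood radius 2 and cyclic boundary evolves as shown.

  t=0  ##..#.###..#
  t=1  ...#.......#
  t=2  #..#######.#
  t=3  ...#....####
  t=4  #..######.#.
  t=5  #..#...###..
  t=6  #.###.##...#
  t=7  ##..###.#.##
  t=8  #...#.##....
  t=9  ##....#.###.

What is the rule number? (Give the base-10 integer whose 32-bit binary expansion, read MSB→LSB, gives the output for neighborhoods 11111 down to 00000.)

  #####|.  b31=0 t=2,i=5
  ####.|#  b30=1 t=2,i=8
  ###.#|#  b29=1 t=2,i=9
  ###..|.  b28=0 t=0,i=1
  ##.##|#  b27=1 t=2,i=10
  ##.#.|#  b26=1 t=4,i=9
  ##..#|.  b25=0 t=0,i=2
  ##...|#  b24=1 t=3,i=0
  #.###|.  b23=0 t=0,i=6
  #.##.|#  b22=1 t=2,i=11
  #.#.#|.  b21=0 t=4,i=10
  #.#..|#  b20=1 t=4,i=0
  #..##|.  b19=0 t=0,i=10
  #..#.|#  b18=1 t=0,i=3
  #...#|.  b17=0 t=1,i=1
  #....|#  b16=1 t=1,i=5
  .####|.  b15=0 t=2,i=4
  .###.|.  b14=0 t=0,i=0
  .##.#|#  b13=1 t=6,i=0
  .##..|.  b12=0 t=2,i=0
  .#.##|.  b11=0 t=0,i=5
  .#.#.|.  b10=0 t=4,i=11
  .#..#|.  b9=0 t=4,i=1
  .#...|#  b8=1 t=1,i=0
  ..###|#  b7=1 t=0,i=11
  ..##.|#  b6=1 t=6,i=11
  ..#.#|.  b5=0 t=0,i=4
  ..#..|#  b4=1 t=1,i=3
  ...##|#  b3=1 t=3,i=7
  ...#.|.  b2=0 t=1,i=2
  ....#|#  b1=1 t=1,i=9
  .....|#  b0=1 t=1,i=6
  bits 01101101010101010010000111011011 = 1834295771

1834295771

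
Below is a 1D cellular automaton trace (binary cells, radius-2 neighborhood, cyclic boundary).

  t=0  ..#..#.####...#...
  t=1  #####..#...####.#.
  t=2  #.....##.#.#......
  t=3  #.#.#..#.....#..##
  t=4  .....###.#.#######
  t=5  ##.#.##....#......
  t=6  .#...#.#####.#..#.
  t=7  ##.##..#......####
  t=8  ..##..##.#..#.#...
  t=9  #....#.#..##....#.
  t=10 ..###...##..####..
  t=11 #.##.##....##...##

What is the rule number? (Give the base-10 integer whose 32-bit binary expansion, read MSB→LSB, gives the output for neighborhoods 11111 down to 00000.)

164586134

  #####|.  b31=0 t=1,i=2
  ####.|.  b30=0 t=0,i=9
  ###.#|.  b29=0 t=1,i=14
  ###..|.  b28=0 t=0,i=10
  ##.##|#  b27=1 t=7,i=2
  ##.#.|.  b26=0 t=1,i=15
  ##..#|.  b25=0 t=1,i=5
  ##...|#  b24=1 t=0,i=11
  #.###|#  b23=1 t=0,i=7
  #.##.|#  b22=1 t=5,i=5
  #.#.#|.  b21=0 t=1,i=16
  #.#..|.  b20=0 t=2,i=11
  #..##|#  b19=1 t=3,i=15
  #..#.|#  b18=1 t=0,i=4
  #...#|#  b17=1 t=0,i=12
  #....|#  b16=1 t=0,i=16
  .####|.  b15=0 t=0,i=8
  .###.|#  b14=1 t=3,i=17
  .##.#|#  b13=1 t=2,i=7
  .##..|.  b12=0 t=5,i=6
  .#.##|.  b11=0 t=0,i=6
  .#.#.|.  b10=0 t=2,i=10
  .#..#|#  b9=1 t=0,i=3
  .#...|.  b8=0 t=0,i=15
  ..###|#  b7=1 t=1,i=11
  ..##.|.  b6=0 t=2,i=6
  ..#.#|.  b5=0 t=0,i=5
  ..#..|#  b4=1 t=0,i=2
  ...##|.  b3=0 t=1,i=10
  ...#.|#  b2=1 t=0,i=1
  ....#|#  b1=1 t=0,i=0
  .....|.  b0=0 t=0,i=17
  bits 00001001110011110110001010010110 = 164586134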